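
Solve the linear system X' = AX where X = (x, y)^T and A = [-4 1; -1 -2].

x(t) = K_1e^(-3t) + K_2te^(-3t) - 2K_2e^(-3t), y(t) = K_1e^(-3t) + K_2te^(-3t) - K_2e^(-3t)

Coefficient matrix A = [[-4, 1], [-1, -2]].
Characteristic polynomial det(A - λI) = λ^2 + 6λ + 9 = 0.
Single eigenvalue λ = -3 with algebraic multiplicity 2.
Eigenvector v = (1,1); generalized eigenvector w with (A-λI)w=v is (-2,-1).
General solution: e^(-3t)[K_1·v + K_2·(t·v + w)].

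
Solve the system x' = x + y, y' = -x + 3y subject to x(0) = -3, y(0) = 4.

Coefficient matrix A = [[1, 1], [-1, 3]].
Characteristic polynomial det(A - λI) = λ^2 - 4λ + 4 = 0.
Single eigenvalue λ = 2 with algebraic multiplicity 2.
Eigenvector v = (1,1); generalized eigenvector w with (A-λI)w=v is (-3,-2).
General solution: e^(2t)[K_1·v + K_2·(t·v + w)].
Applying x(0)=-3, y(0)=4 gives K_1=18, K_2=7.

x(t) = 7te^(2t) - 3e^(2t), y(t) = 7te^(2t) + 4e^(2t)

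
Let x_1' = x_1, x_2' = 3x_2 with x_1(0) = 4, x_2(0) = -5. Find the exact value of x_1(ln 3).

A = [[1,0],[0,3]]; eigenvalues λ = 3, 1.
Eigenvectors: (0,1) for λ=3, (-1,0) for λ=1.
From the initial condition, c_1 = -5, c_2 = -4.
x_1(ln 3) = (-5)(3^3)(0) + (-4)(3^1)(-1) = 12.

12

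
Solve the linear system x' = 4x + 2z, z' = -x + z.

Coefficient matrix A = [[4, 2], [-1, 1]].
Characteristic polynomial det(A - λI) = λ^2 - 5λ + 6 = 0.
Eigenvalues λ = 2, 3.
For λ=2: (A-λI) row 1 is [2, 2], so an eigenvector is (1, -1).
For λ=3: (A-λI) row 1 is [1, 2], so an eigenvector is (2, -1).
General solution: C_1e^(2t)(1,-1) + C_2e^(3t)(2,-1).

x(t) = C_1e^(2t) + 2C_2e^(3t), z(t) = -C_1e^(2t) - C_2e^(3t)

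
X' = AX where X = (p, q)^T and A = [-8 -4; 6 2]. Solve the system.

Coefficient matrix A = [[-8, -4], [6, 2]].
Characteristic polynomial det(A - λI) = λ^2 + 6λ + 8 = 0.
Eigenvalues λ = -4, -2.
For λ=-4: (A-λI) row 1 is [-4, -4], so an eigenvector is (-1, 1).
For λ=-2: (A-λI) row 1 is [-6, -4], so an eigenvector is (-2, 3).
General solution: K_1e^(-4t)(-1,1) + K_2e^(-2t)(-2,3).

p(t) = -K_1e^(-4t) - 2K_2e^(-2t), q(t) = K_1e^(-4t) + 3K_2e^(-2t)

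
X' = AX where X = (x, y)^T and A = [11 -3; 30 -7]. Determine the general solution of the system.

x(t) = -C_1e^(2t)cos(3t) - C_2e^(2t)sin(3t), y(t) = -C_1e^(2t)sin(3t) - 3C_1e^(2t)cos(3t) - 3C_2e^(2t)sin(3t) + C_2e^(2t)cos(3t)

Coefficient matrix A = [[11, -3], [30, -7]].
Characteristic polynomial det(A - λI) = λ^2 - 4λ + 13 = 0.
Eigenvalues λ = 2 ± 3i (complex conjugate pair).
For λ=2+3i: an eigenvector is (-1,-3) - i(0,-1) = (-1, -3 + i).
A real fundamental pair from Re and Im of e^((2+3i)t)v: X_1 = e^(2t)(cos(3t)·(-1,-3) + sin(3t)·(0,-1)), X_2 = e^(2t)(sin(3t)·(-1,-3) - cos(3t)·(0,-1)).
General solution: C_1X_1 + C_2X_2.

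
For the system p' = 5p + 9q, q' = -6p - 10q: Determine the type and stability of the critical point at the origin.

A = [[5,9],[-6,-10]]; det(A-λI) = λ^2 + 5λ + 4.
λ = -4, -1: both negative.

stable node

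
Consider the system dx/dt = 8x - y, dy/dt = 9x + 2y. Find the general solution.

Coefficient matrix A = [[8, -1], [9, 2]].
Characteristic polynomial det(A - λI) = λ^2 - 10λ + 25 = 0.
Single eigenvalue λ = 5 with algebraic multiplicity 2.
Eigenvector v = (1,3); generalized eigenvector w with (A-λI)w=v is (0,-1).
General solution: e^(5t)[K_1·v + K_2·(t·v + w)].

x(t) = K_1e^(5t) + K_2te^(5t), y(t) = 3K_1e^(5t) + 3K_2te^(5t) - K_2e^(5t)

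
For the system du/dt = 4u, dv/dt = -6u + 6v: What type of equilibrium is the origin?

A = [[4,0],[-6,6]]; det(A-λI) = λ^2 - 10λ + 24.
λ = 6, 4: both positive.

unstable node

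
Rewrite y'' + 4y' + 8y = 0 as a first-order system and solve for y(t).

Let x_1 = y, x_2 = y'. Then x_1' = x_2 and x_2' = -8x_1 - 4x_2.
A = [[0,1],[-8,-4]]; det(A-λI) = λ^2 + 4λ + 8.
Eigenvalues λ = -2 ± 2i.

y(t) = K_1e^(-2t)cos(2t) + K_2e^(-2t)sin(2t)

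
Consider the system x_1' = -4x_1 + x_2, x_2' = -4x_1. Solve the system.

Coefficient matrix A = [[-4, 1], [-4, 0]].
Characteristic polynomial det(A - λI) = λ^2 + 4λ + 4 = 0.
Single eigenvalue λ = -2 with algebraic multiplicity 2.
Eigenvector v = (-1,-2); generalized eigenvector w with (A-λI)w=v is (-1,-3).
General solution: e^(-2t)[K_1·v + K_2·(t·v + w)].

x_1(t) = -K_1e^(-2t) - K_2te^(-2t) - K_2e^(-2t), x_2(t) = -2K_1e^(-2t) - 2K_2te^(-2t) - 3K_2e^(-2t)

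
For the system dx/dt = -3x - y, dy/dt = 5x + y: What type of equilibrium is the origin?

stable spiral

A = [[-3,-1],[5,1]]; det(A-λI) = λ^2 + 2λ + 2.
λ = -1 ± i: negative real part.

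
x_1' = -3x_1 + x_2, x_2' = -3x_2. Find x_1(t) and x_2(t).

Coefficient matrix A = [[-3, 1], [0, -3]].
Characteristic polynomial det(A - λI) = λ^2 + 6λ + 9 = 0.
Single eigenvalue λ = -3 with algebraic multiplicity 2.
Eigenvector v = (-1,0); generalized eigenvector w with (A-λI)w=v is (-3,-1).
General solution: e^(-3t)[c_1·v + c_2·(t·v + w)].

x_1(t) = -c_1e^(-3t) - c_2te^(-3t) - 3c_2e^(-3t), x_2(t) = -c_2e^(-3t)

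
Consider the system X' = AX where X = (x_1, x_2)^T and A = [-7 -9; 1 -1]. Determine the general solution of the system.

x_1(t) = -3K_1e^(-4t) - 3K_2te^(-4t) - 2K_2e^(-4t), x_2(t) = K_1e^(-4t) + K_2te^(-4t) + K_2e^(-4t)

Coefficient matrix A = [[-7, -9], [1, -1]].
Characteristic polynomial det(A - λI) = λ^2 + 8λ + 16 = 0.
Single eigenvalue λ = -4 with algebraic multiplicity 2.
Eigenvector v = (-3,1); generalized eigenvector w with (A-λI)w=v is (-2,1).
General solution: e^(-4t)[K_1·v + K_2·(t·v + w)].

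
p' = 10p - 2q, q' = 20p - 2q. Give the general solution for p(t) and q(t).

Coefficient matrix A = [[10, -2], [20, -2]].
Characteristic polynomial det(A - λI) = λ^2 - 8λ + 20 = 0.
Eigenvalues λ = 4 ± 2i (complex conjugate pair).
For λ=4+2i: an eigenvector is (0,-1) - i(1,3) = (0 - i, -1 - 3i).
A real fundamental pair from Re and Im of e^((4+2i)t)v: X_1 = e^(4t)(cos(2t)·(0,-1) + sin(2t)·(1,3)), X_2 = e^(4t)(sin(2t)·(0,-1) - cos(2t)·(1,3)).
General solution: C_1X_1 + C_2X_2.

p(t) = C_1e^(4t)sin(2t) - C_2e^(4t)cos(2t), q(t) = 3C_1e^(4t)sin(2t) - C_1e^(4t)cos(2t) - C_2e^(4t)sin(2t) - 3C_2e^(4t)cos(2t)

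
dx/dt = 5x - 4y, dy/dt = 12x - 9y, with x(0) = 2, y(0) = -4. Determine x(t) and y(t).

x(t) = 16e^(-t) - 14e^(-3t), y(t) = 24e^(-t) - 28e^(-3t)

Coefficient matrix A = [[5, -4], [12, -9]].
Characteristic polynomial det(A - λI) = λ^2 + 4λ + 3 = 0.
Eigenvalues λ = -1, -3.
For λ=-1: (A-λI) row 1 is [6, -4], so an eigenvector is (2, 3).
For λ=-3: (A-λI) row 1 is [8, -4], so an eigenvector is (1, 2).
General solution: C_1e^(-t)(2,3) + C_2e^(-3t)(1,2).
Applying x(0)=2, y(0)=-4 gives C_1=8, C_2=-14.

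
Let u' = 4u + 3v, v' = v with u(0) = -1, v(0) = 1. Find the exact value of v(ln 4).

A = [[4,3],[0,1]]; eigenvalues λ = 4, 1.
Eigenvectors: (1,0) for λ=4, (-1,1) for λ=1.
From the initial condition, c_1 = 0, c_2 = 1.
v(ln 4) = (0)(4^4)(0) + (1)(4^1)(1) = 4.

4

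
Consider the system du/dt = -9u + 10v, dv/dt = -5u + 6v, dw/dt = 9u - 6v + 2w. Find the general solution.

u(t) = C_1e^(t) - 2C_3e^(-4t), v(t) = C_1e^(t) - C_3e^(-4t), w(t) = -3C_1e^(t) + C_2e^(2t) + 2C_3e^(-4t)

Coefficient matrix A = [[-9, 10, 0], [-5, 6, 0], [9, -6, 2]].
det(A - λI) = 0 gives eigenvalues λ = 1, 2, -4.
For λ=1: eigenvector (1,1,-3).
For λ=2: eigenvector (0,0,1).
For λ=-4: eigenvector (-2,-1,2).
General solution: C_1e^(t)(1,1,-3) + C_2e^(2t)(0,0,1) + C_3e^(-4t)(-2,-1,2).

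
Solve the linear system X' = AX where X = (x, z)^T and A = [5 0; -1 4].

Coefficient matrix A = [[5, 0], [-1, 4]].
Characteristic polynomial det(A - λI) = λ^2 - 9λ + 20 = 0.
Eigenvalues λ = 5, 4.
For λ=5: (A-λI) row 2 is [-1, -1], so an eigenvector is (1, -1).
For λ=4: (A-λI) row 1 is [1, 0], so an eigenvector is (0, -1).
General solution: K_1e^(5t)(1,-1) + K_2e^(4t)(0,-1).

x(t) = K_1e^(5t), z(t) = -K_1e^(5t) - K_2e^(4t)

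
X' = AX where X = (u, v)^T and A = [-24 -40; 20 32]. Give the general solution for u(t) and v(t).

Coefficient matrix A = [[-24, -40], [20, 32]].
Characteristic polynomial det(A - λI) = λ^2 - 8λ + 32 = 0.
Eigenvalues λ = 4 ± 4i (complex conjugate pair).
For λ=4+4i: an eigenvector is (3,-2) - i(-1,1) = (3 + i, -2 - i).
A real fundamental pair from Re and Im of e^((4+4i)t)v: X_1 = e^(4t)(cos(4t)·(3,-2) + sin(4t)·(-1,1)), X_2 = e^(4t)(sin(4t)·(3,-2) - cos(4t)·(-1,1)).
General solution: c_1X_1 + c_2X_2.

u(t) = -c_1e^(4t)sin(4t) + 3c_1e^(4t)cos(4t) + 3c_2e^(4t)sin(4t) + c_2e^(4t)cos(4t), v(t) = c_1e^(4t)sin(4t) - 2c_1e^(4t)cos(4t) - 2c_2e^(4t)sin(4t) - c_2e^(4t)cos(4t)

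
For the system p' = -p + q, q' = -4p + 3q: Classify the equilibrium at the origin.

A = [[-1,1],[-4,3]]; det(A-λI) = λ^2 - 2λ + 1.
repeated λ = 1 with a single eigenvector.

unstable improper node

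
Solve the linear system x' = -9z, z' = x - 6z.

Coefficient matrix A = [[0, -9], [1, -6]].
Characteristic polynomial det(A - λI) = λ^2 + 6λ + 9 = 0.
Single eigenvalue λ = -3 with algebraic multiplicity 2.
Eigenvector v = (-3,-1); generalized eigenvector w with (A-λI)w=v is (-1,0).
General solution: e^(-3t)[C_1·v + C_2·(t·v + w)].

x(t) = -3C_1e^(-3t) - 3C_2te^(-3t) - C_2e^(-3t), z(t) = -C_1e^(-3t) - C_2te^(-3t)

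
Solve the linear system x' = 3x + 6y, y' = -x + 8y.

Coefficient matrix A = [[3, 6], [-1, 8]].
Characteristic polynomial det(A - λI) = λ^2 - 11λ + 30 = 0.
Eigenvalues λ = 6, 5.
For λ=6: (A-λI) row 1 is [-3, 6], so an eigenvector is (-2, -1).
For λ=5: (A-λI) row 1 is [-2, 6], so an eigenvector is (3, 1).
General solution: K_1e^(6t)(-2,-1) + K_2e^(5t)(3,1).

x(t) = -2K_1e^(6t) + 3K_2e^(5t), y(t) = -K_1e^(6t) + K_2e^(5t)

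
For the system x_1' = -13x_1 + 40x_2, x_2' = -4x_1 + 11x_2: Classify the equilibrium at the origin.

stable spiral

A = [[-13,40],[-4,11]]; det(A-λI) = λ^2 + 2λ + 17.
λ = -1 ± 4i: negative real part.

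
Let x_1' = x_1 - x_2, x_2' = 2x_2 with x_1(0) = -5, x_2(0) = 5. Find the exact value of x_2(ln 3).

45

A = [[1,-1],[0,2]]; eigenvalues λ = 1, 2.
Eigenvectors: (-1,0) for λ=1, (-1,1) for λ=2.
From the initial condition, c_1 = 0, c_2 = 5.
x_2(ln 3) = (0)(3^1)(0) + (5)(3^2)(1) = 45.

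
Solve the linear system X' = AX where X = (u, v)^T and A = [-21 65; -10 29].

u(t) = 2c_1e^(4t)sin(5t) - 3c_1e^(4t)cos(5t) - 3c_2e^(4t)sin(5t) - 2c_2e^(4t)cos(5t), v(t) = c_1e^(4t)sin(5t) - c_1e^(4t)cos(5t) - c_2e^(4t)sin(5t) - c_2e^(4t)cos(5t)

Coefficient matrix A = [[-21, 65], [-10, 29]].
Characteristic polynomial det(A - λI) = λ^2 - 8λ + 41 = 0.
Eigenvalues λ = 4 ± 5i (complex conjugate pair).
For λ=4+5i: an eigenvector is (-3,-1) - i(2,1) = (-3 - 2i, -1 - i).
A real fundamental pair from Re and Im of e^((4+5i)t)v: X_1 = e^(4t)(cos(5t)·(-3,-1) + sin(5t)·(2,1)), X_2 = e^(4t)(sin(5t)·(-3,-1) - cos(5t)·(2,1)).
General solution: c_1X_1 + c_2X_2.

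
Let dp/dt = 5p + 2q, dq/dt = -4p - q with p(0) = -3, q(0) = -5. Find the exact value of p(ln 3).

A = [[5,2],[-4,-1]]; eigenvalues λ = 3, 1.
Eigenvectors: (-1,1) for λ=3, (1,-2) for λ=1.
From the initial condition, c_1 = 11, c_2 = 8.
p(ln 3) = (11)(3^3)(-1) + (8)(3^1)(1) = -273.

-273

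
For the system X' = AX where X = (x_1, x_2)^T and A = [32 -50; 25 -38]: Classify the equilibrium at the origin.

A = [[32,-50],[25,-38]]; det(A-λI) = λ^2 + 6λ + 34.
λ = -3 ± 5i: negative real part.

stable spiral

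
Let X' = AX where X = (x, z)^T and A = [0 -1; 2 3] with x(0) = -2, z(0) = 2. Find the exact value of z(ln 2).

A = [[0,-1],[2,3]]; eigenvalues λ = 1, 2.
Eigenvectors: (1,-1) for λ=1, (-1,2) for λ=2.
From the initial condition, c_1 = -2, c_2 = 0.
z(ln 2) = (-2)(2^1)(-1) + (0)(2^2)(2) = 4.

4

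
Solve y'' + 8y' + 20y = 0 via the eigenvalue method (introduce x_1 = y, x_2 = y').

Let x_1 = y, x_2 = y'. Then x_1' = x_2 and x_2' = -20x_1 - 8x_2.
A = [[0,1],[-20,-8]]; det(A-λI) = λ^2 + 8λ + 20.
Eigenvalues λ = -4 ± 2i.

y(t) = K_1e^(-4t)cos(2t) + K_2e^(-4t)sin(2t)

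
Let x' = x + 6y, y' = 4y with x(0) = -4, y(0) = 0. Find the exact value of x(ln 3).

-12

A = [[1,6],[0,4]]; eigenvalues λ = 4, 1.
Eigenvectors: (2,1) for λ=4, (1,0) for λ=1.
From the initial condition, c_1 = 0, c_2 = -4.
x(ln 3) = (0)(3^4)(2) + (-4)(3^1)(1) = -12.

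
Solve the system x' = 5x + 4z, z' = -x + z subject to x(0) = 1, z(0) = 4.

Coefficient matrix A = [[5, 4], [-1, 1]].
Characteristic polynomial det(A - λI) = λ^2 - 6λ + 9 = 0.
Single eigenvalue λ = 3 with algebraic multiplicity 2.
Eigenvector v = (2,-1); generalized eigenvector w with (A-λI)w=v is (-3,2).
General solution: e^(3t)[c_1·v + c_2·(t·v + w)].
Applying x(0)=1, z(0)=4 gives c_1=14, c_2=9.

x(t) = 18te^(3t) + e^(3t), z(t) = -9te^(3t) + 4e^(3t)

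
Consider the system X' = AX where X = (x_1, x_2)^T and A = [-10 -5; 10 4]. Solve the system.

Coefficient matrix A = [[-10, -5], [10, 4]].
Characteristic polynomial det(A - λI) = λ^2 + 6λ + 10 = 0.
Eigenvalues λ = -3 ± i (complex conjugate pair).
For λ=-3+i: an eigenvector is (2,-3) - i(1,-1) = (2 - i, -3 + i).
A real fundamental pair from Re and Im of e^((-3+i)t)v: X_1 = e^(-3t)(cos(t)·(2,-3) + sin(t)·(1,-1)), X_2 = e^(-3t)(sin(t)·(2,-3) - cos(t)·(1,-1)).
General solution: C_1X_1 + C_2X_2.

x_1(t) = C_1e^(-3t)sin(t) + 2C_1e^(-3t)cos(t) + 2C_2e^(-3t)sin(t) - C_2e^(-3t)cos(t), x_2(t) = -C_1e^(-3t)sin(t) - 3C_1e^(-3t)cos(t) - 3C_2e^(-3t)sin(t) + C_2e^(-3t)cos(t)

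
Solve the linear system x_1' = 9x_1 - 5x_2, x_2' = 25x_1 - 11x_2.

x_1(t) = -c_1e^(-t)cos(5t) - c_2e^(-t)sin(5t), x_2(t) = -c_1e^(-t)sin(5t) - 2c_1e^(-t)cos(5t) - 2c_2e^(-t)sin(5t) + c_2e^(-t)cos(5t)

Coefficient matrix A = [[9, -5], [25, -11]].
Characteristic polynomial det(A - λI) = λ^2 + 2λ + 26 = 0.
Eigenvalues λ = -1 ± 5i (complex conjugate pair).
For λ=-1+5i: an eigenvector is (-1,-2) - i(0,-1) = (-1, -2 + i).
A real fundamental pair from Re and Im of e^((-1+5i)t)v: X_1 = e^(-t)(cos(5t)·(-1,-2) + sin(5t)·(0,-1)), X_2 = e^(-t)(sin(5t)·(-1,-2) - cos(5t)·(0,-1)).
General solution: c_1X_1 + c_2X_2.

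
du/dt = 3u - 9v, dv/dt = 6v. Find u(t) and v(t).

u(t) = K_1e^(3t) - 3K_2e^(6t), v(t) = K_2e^(6t)

Coefficient matrix A = [[3, -9], [0, 6]].
Characteristic polynomial det(A - λI) = λ^2 - 9λ + 18 = 0.
Eigenvalues λ = 3, 6.
For λ=3: (A-λI) row 1 is [0, -9], so an eigenvector is (1, 0).
For λ=6: (A-λI) row 1 is [-3, -9], so an eigenvector is (-3, 1).
General solution: K_1e^(3t)(1,0) + K_2e^(6t)(-3,1).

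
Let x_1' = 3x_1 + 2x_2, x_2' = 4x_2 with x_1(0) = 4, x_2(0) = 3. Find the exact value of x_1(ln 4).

1408

A = [[3,2],[0,4]]; eigenvalues λ = 3, 4.
Eigenvectors: (-1,0) for λ=3, (-2,-1) for λ=4.
From the initial condition, c_1 = 2, c_2 = -3.
x_1(ln 4) = (2)(4^3)(-1) + (-3)(4^4)(-2) = 1408.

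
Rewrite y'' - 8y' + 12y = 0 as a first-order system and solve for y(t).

y(t) = K_1e^(2t) + K_2e^(6t)

Let x_1 = y, x_2 = y'. Then x_1' = x_2 and x_2' = -12x_1 + 8x_2.
A = [[0,1],[-12,8]]; det(A-λI) = λ^2 - 8λ + 12.
Eigenvalues λ = 2, 6 with eigenvectors (1,2), (1,6).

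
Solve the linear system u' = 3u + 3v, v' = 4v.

Coefficient matrix A = [[3, 3], [0, 4]].
Characteristic polynomial det(A - λI) = λ^2 - 7λ + 12 = 0.
Eigenvalues λ = 3, 4.
For λ=3: (A-λI) row 1 is [0, 3], so an eigenvector is (-1, 0).
For λ=4: (A-λI) row 1 is [-1, 3], so an eigenvector is (-3, -1).
General solution: c_1e^(3t)(-1,0) + c_2e^(4t)(-3,-1).

u(t) = -c_1e^(3t) - 3c_2e^(4t), v(t) = -c_2e^(4t)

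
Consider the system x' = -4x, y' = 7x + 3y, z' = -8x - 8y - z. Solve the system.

Coefficient matrix A = [[-4, 0, 0], [7, 3, 0], [-8, -8, -1]].
det(A - λI) = 0 gives eigenvalues λ = -4, 3, -1.
For λ=-4: eigenvector (1,-1,0).
For λ=3: eigenvector (0,1,-2).
For λ=-1: eigenvector (0,0,1).
General solution: c_1e^(-4t)(1,-1,0) + c_2e^(3t)(0,1,-2) + c_3e^(-t)(0,0,1).

x(t) = c_1e^(-4t), y(t) = -c_1e^(-4t) + c_2e^(3t), z(t) = -2c_2e^(3t) + c_3e^(-t)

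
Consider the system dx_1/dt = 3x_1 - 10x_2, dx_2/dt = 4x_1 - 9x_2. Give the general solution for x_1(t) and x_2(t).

Coefficient matrix A = [[3, -10], [4, -9]].
Characteristic polynomial det(A - λI) = λ^2 + 6λ + 13 = 0.
Eigenvalues λ = -3 ± 2i (complex conjugate pair).
For λ=-3+2i: an eigenvector is (-2,-1) - i(-1,-1) = (-2 + i, -1 + i).
A real fundamental pair from Re and Im of e^((-3+2i)t)v: X_1 = e^(-3t)(cos(2t)·(-2,-1) + sin(2t)·(-1,-1)), X_2 = e^(-3t)(sin(2t)·(-2,-1) - cos(2t)·(-1,-1)).
General solution: C_1X_1 + C_2X_2.

x_1(t) = -C_1e^(-3t)sin(2t) - 2C_1e^(-3t)cos(2t) - 2C_2e^(-3t)sin(2t) + C_2e^(-3t)cos(2t), x_2(t) = -C_1e^(-3t)sin(2t) - C_1e^(-3t)cos(2t) - C_2e^(-3t)sin(2t) + C_2e^(-3t)cos(2t)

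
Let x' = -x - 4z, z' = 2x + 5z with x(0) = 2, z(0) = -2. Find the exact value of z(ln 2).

A = [[-1,-4],[2,5]]; eigenvalues λ = 1, 3.
Eigenvectors: (2,-1) for λ=1, (-1,1) for λ=3.
From the initial condition, c_1 = 0, c_2 = -2.
z(ln 2) = (0)(2^1)(-1) + (-2)(2^3)(1) = -16.

-16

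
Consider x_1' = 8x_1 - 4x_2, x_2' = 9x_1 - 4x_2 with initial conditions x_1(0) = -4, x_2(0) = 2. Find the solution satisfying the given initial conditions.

x_1(t) = -32te^(2t) - 4e^(2t), x_2(t) = -48te^(2t) + 2e^(2t)

Coefficient matrix A = [[8, -4], [9, -4]].
Characteristic polynomial det(A - λI) = λ^2 - 4λ + 4 = 0.
Single eigenvalue λ = 2 with algebraic multiplicity 2.
Eigenvector v = (-2,-3); generalized eigenvector w with (A-λI)w=v is (1,2).
General solution: e^(2t)[K_1·v + K_2·(t·v + w)].
Applying x_1(0)=-4, x_2(0)=2 gives K_1=10, K_2=16.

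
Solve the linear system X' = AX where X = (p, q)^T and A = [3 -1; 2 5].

p(t) = c_1e^(4t)sin(t) - c_2e^(4t)cos(t), q(t) = -c_1e^(4t)sin(t) - c_1e^(4t)cos(t) - c_2e^(4t)sin(t) + c_2e^(4t)cos(t)

Coefficient matrix A = [[3, -1], [2, 5]].
Characteristic polynomial det(A - λI) = λ^2 - 8λ + 17 = 0.
Eigenvalues λ = 4 ± i (complex conjugate pair).
For λ=4+i: an eigenvector is (0,-1) - i(1,-1) = (0 - i, -1 + i).
A real fundamental pair from Re and Im of e^((4+i)t)v: X_1 = e^(4t)(cos(t)·(0,-1) + sin(t)·(1,-1)), X_2 = e^(4t)(sin(t)·(0,-1) - cos(t)·(1,-1)).
General solution: c_1X_1 + c_2X_2.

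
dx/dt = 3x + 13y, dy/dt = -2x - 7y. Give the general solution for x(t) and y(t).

Coefficient matrix A = [[3, 13], [-2, -7]].
Characteristic polynomial det(A - λI) = λ^2 + 4λ + 5 = 0.
Eigenvalues λ = -2 ± i (complex conjugate pair).
For λ=-2+i: an eigenvector is (2,-1) - i(-3,1) = (2 + 3i, -1 - i).
A real fundamental pair from Re and Im of e^((-2+i)t)v: X_1 = e^(-2t)(cos(t)·(2,-1) + sin(t)·(-3,1)), X_2 = e^(-2t)(sin(t)·(2,-1) - cos(t)·(-3,1)).
General solution: C_1X_1 + C_2X_2.

x(t) = -3C_1e^(-2t)sin(t) + 2C_1e^(-2t)cos(t) + 2C_2e^(-2t)sin(t) + 3C_2e^(-2t)cos(t), y(t) = C_1e^(-2t)sin(t) - C_1e^(-2t)cos(t) - C_2e^(-2t)sin(t) - C_2e^(-2t)cos(t)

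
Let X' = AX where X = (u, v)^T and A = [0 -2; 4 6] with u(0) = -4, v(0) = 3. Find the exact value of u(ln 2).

-4

A = [[0,-2],[4,6]]; eigenvalues λ = 4, 2.
Eigenvectors: (-1,2) for λ=4, (1,-1) for λ=2.
From the initial condition, c_1 = -1, c_2 = -5.
u(ln 2) = (-1)(2^4)(-1) + (-5)(2^2)(1) = -4.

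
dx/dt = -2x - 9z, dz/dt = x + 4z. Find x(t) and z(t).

Coefficient matrix A = [[-2, -9], [1, 4]].
Characteristic polynomial det(A - λI) = λ^2 - 2λ + 1 = 0.
Single eigenvalue λ = 1 with algebraic multiplicity 2.
Eigenvector v = (3,-1); generalized eigenvector w with (A-λI)w=v is (-1,0).
General solution: e^(t)[c_1·v + c_2·(t·v + w)].

x(t) = 3c_1e^(t) + 3c_2te^(t) - c_2e^(t), z(t) = -c_1e^(t) - c_2te^(t)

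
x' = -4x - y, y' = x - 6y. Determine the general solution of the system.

x(t) = -C_1e^(-5t) - C_2te^(-5t), y(t) = -C_1e^(-5t) - C_2te^(-5t) + C_2e^(-5t)

Coefficient matrix A = [[-4, -1], [1, -6]].
Characteristic polynomial det(A - λI) = λ^2 + 10λ + 25 = 0.
Single eigenvalue λ = -5 with algebraic multiplicity 2.
Eigenvector v = (-1,-1); generalized eigenvector w with (A-λI)w=v is (0,1).
General solution: e^(-5t)[C_1·v + C_2·(t·v + w)].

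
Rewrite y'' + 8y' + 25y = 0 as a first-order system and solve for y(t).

Let x_1 = y, x_2 = y'. Then x_1' = x_2 and x_2' = -25x_1 - 8x_2.
A = [[0,1],[-25,-8]]; det(A-λI) = λ^2 + 8λ + 25.
Eigenvalues λ = -4 ± 3i.

y(t) = K_1e^(-4t)cos(3t) + K_2e^(-4t)sin(3t)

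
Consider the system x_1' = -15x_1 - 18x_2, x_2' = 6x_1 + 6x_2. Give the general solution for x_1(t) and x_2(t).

Coefficient matrix A = [[-15, -18], [6, 6]].
Characteristic polynomial det(A - λI) = λ^2 + 9λ + 18 = 0.
Eigenvalues λ = -3, -6.
For λ=-3: (A-λI) row 1 is [-12, -18], so an eigenvector is (3, -2).
For λ=-6: (A-λI) row 1 is [-9, -18], so an eigenvector is (2, -1).
General solution: c_1e^(-3t)(3,-2) + c_2e^(-6t)(2,-1).

x_1(t) = 3c_1e^(-3t) + 2c_2e^(-6t), x_2(t) = -2c_1e^(-3t) - c_2e^(-6t)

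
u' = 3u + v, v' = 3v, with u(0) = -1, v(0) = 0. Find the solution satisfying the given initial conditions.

Coefficient matrix A = [[3, 1], [0, 3]].
Characteristic polynomial det(A - λI) = λ^2 - 6λ + 9 = 0.
Single eigenvalue λ = 3 with algebraic multiplicity 2.
Eigenvector v = (1,0); generalized eigenvector w with (A-λI)w=v is (2,1).
General solution: e^(3t)[c_1·v + c_2·(t·v + w)].
Applying u(0)=-1, v(0)=0 gives c_1=-1, c_2=0.

u(t) = -e^(3t), v(t) = 0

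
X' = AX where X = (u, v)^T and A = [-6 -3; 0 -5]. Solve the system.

Coefficient matrix A = [[-6, -3], [0, -5]].
Characteristic polynomial det(A - λI) = λ^2 + 11λ + 30 = 0.
Eigenvalues λ = -6, -5.
For λ=-6: (A-λI) row 1 is [0, -3], so an eigenvector is (-1, 0).
For λ=-5: (A-λI) row 1 is [-1, -3], so an eigenvector is (3, -1).
General solution: K_1e^(-6t)(-1,0) + K_2e^(-5t)(3,-1).

u(t) = -K_1e^(-6t) + 3K_2e^(-5t), v(t) = -K_2e^(-5t)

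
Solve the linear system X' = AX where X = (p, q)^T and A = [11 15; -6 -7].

p(t) = -2C_1e^(2t)sin(3t) + C_1e^(2t)cos(3t) + C_2e^(2t)sin(3t) + 2C_2e^(2t)cos(3t), q(t) = C_1e^(2t)sin(3t) - C_1e^(2t)cos(3t) - C_2e^(2t)sin(3t) - C_2e^(2t)cos(3t)

Coefficient matrix A = [[11, 15], [-6, -7]].
Characteristic polynomial det(A - λI) = λ^2 - 4λ + 13 = 0.
Eigenvalues λ = 2 ± 3i (complex conjugate pair).
For λ=2+3i: an eigenvector is (1,-1) - i(-2,1) = (1 + 2i, -1 - i).
A real fundamental pair from Re and Im of e^((2+3i)t)v: X_1 = e^(2t)(cos(3t)·(1,-1) + sin(3t)·(-2,1)), X_2 = e^(2t)(sin(3t)·(1,-1) - cos(3t)·(-2,1)).
General solution: C_1X_1 + C_2X_2.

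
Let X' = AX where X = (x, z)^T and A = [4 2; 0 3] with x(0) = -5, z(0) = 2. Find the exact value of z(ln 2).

16

A = [[4,2],[0,3]]; eigenvalues λ = 4, 3.
Eigenvectors: (-1,0) for λ=4, (-2,1) for λ=3.
From the initial condition, c_1 = 1, c_2 = 2.
z(ln 2) = (1)(2^4)(0) + (2)(2^3)(1) = 16.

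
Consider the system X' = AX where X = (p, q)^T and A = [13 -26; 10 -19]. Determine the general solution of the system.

Coefficient matrix A = [[13, -26], [10, -19]].
Characteristic polynomial det(A - λI) = λ^2 + 6λ + 13 = 0.
Eigenvalues λ = -3 ± 2i (complex conjugate pair).
For λ=-3+2i: an eigenvector is (-2,-1) - i(-3,-2) = (-2 + 3i, -1 + 2i).
A real fundamental pair from Re and Im of e^((-3+2i)t)v: X_1 = e^(-3t)(cos(2t)·(-2,-1) + sin(2t)·(-3,-2)), X_2 = e^(-3t)(sin(2t)·(-2,-1) - cos(2t)·(-3,-2)).
General solution: C_1X_1 + C_2X_2.

p(t) = -3C_1e^(-3t)sin(2t) - 2C_1e^(-3t)cos(2t) - 2C_2e^(-3t)sin(2t) + 3C_2e^(-3t)cos(2t), q(t) = -2C_1e^(-3t)sin(2t) - C_1e^(-3t)cos(2t) - C_2e^(-3t)sin(2t) + 2C_2e^(-3t)cos(2t)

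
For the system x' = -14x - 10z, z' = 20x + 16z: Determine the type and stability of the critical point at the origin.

saddle

A = [[-14,-10],[20,16]]; det(A-λI) = λ^2 - 2λ - 24.
λ = -4, 6: opposite signs.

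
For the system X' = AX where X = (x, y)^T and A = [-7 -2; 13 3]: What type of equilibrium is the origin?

stable spiral

A = [[-7,-2],[13,3]]; det(A-λI) = λ^2 + 4λ + 5.
λ = -2 ± i: negative real part.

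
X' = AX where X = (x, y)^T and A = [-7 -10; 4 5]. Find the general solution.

x(t) = -C_1e^(-t)sin(2t) + 2C_1e^(-t)cos(2t) + 2C_2e^(-t)sin(2t) + C_2e^(-t)cos(2t), y(t) = C_1e^(-t)sin(2t) - C_1e^(-t)cos(2t) - C_2e^(-t)sin(2t) - C_2e^(-t)cos(2t)

Coefficient matrix A = [[-7, -10], [4, 5]].
Characteristic polynomial det(A - λI) = λ^2 + 2λ + 5 = 0.
Eigenvalues λ = -1 ± 2i (complex conjugate pair).
For λ=-1+2i: an eigenvector is (2,-1) - i(-1,1) = (2 + i, -1 - i).
A real fundamental pair from Re and Im of e^((-1+2i)t)v: X_1 = e^(-t)(cos(2t)·(2,-1) + sin(2t)·(-1,1)), X_2 = e^(-t)(sin(2t)·(2,-1) - cos(2t)·(-1,1)).
General solution: C_1X_1 + C_2X_2.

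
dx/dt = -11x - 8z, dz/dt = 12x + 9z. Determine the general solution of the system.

Coefficient matrix A = [[-11, -8], [12, 9]].
Characteristic polynomial det(A - λI) = λ^2 + 2λ - 3 = 0.
Eigenvalues λ = 1, -3.
For λ=1: (A-λI) row 1 is [-12, -8], so an eigenvector is (-2, 3).
For λ=-3: (A-λI) row 1 is [-8, -8], so an eigenvector is (-1, 1).
General solution: K_1e^(t)(-2,3) + K_2e^(-3t)(-1,1).

x(t) = -2K_1e^(t) - K_2e^(-3t), z(t) = 3K_1e^(t) + K_2e^(-3t)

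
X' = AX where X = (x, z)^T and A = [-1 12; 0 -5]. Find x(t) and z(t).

Coefficient matrix A = [[-1, 12], [0, -5]].
Characteristic polynomial det(A - λI) = λ^2 + 6λ + 5 = 0.
Eigenvalues λ = -1, -5.
For λ=-1: (A-λI) row 1 is [0, 12], so an eigenvector is (-1, 0).
For λ=-5: (A-λI) row 1 is [4, 12], so an eigenvector is (3, -1).
General solution: c_1e^(-t)(-1,0) + c_2e^(-5t)(3,-1).

x(t) = -c_1e^(-t) + 3c_2e^(-5t), z(t) = -c_2e^(-5t)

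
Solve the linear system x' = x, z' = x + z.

x(t) = K_2e^(t), z(t) = K_1e^(t) + K_2te^(t) - 3K_2e^(t)

Coefficient matrix A = [[1, 0], [1, 1]].
Characteristic polynomial det(A - λI) = λ^2 - 2λ + 1 = 0.
Single eigenvalue λ = 1 with algebraic multiplicity 2.
Eigenvector v = (0,1); generalized eigenvector w with (A-λI)w=v is (1,-3).
General solution: e^(t)[K_1·v + K_2·(t·v + w)].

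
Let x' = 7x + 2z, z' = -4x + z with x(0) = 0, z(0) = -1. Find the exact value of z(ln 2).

A = [[7,2],[-4,1]]; eigenvalues λ = 5, 3.
Eigenvectors: (1,-1) for λ=5, (1,-2) for λ=3.
From the initial condition, c_1 = -1, c_2 = 1.
z(ln 2) = (-1)(2^5)(-1) + (1)(2^3)(-2) = 16.

16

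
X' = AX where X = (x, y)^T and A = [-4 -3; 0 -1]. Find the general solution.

x(t) = c_1e^(-t) - c_2e^(-4t), y(t) = -c_1e^(-t)

Coefficient matrix A = [[-4, -3], [0, -1]].
Characteristic polynomial det(A - λI) = λ^2 + 5λ + 4 = 0.
Eigenvalues λ = -1, -4.
For λ=-1: (A-λI) row 1 is [-3, -3], so an eigenvector is (1, -1).
For λ=-4: (A-λI) row 1 is [0, -3], so an eigenvector is (-1, 0).
General solution: c_1e^(-t)(1,-1) + c_2e^(-4t)(-1,0).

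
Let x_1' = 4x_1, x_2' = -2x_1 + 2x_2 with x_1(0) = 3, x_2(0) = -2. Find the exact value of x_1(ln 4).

768

A = [[4,0],[-2,2]]; eigenvalues λ = 2, 4.
Eigenvectors: (0,1) for λ=2, (-1,1) for λ=4.
From the initial condition, c_1 = 1, c_2 = -3.
x_1(ln 4) = (1)(4^2)(0) + (-3)(4^4)(-1) = 768.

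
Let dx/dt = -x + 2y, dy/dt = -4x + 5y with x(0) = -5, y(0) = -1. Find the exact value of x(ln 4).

220

A = [[-1,2],[-4,5]]; eigenvalues λ = 1, 3.
Eigenvectors: (-1,-1) for λ=1, (1,2) for λ=3.
From the initial condition, c_1 = 9, c_2 = 4.
x(ln 4) = (9)(4^1)(-1) + (4)(4^3)(1) = 220.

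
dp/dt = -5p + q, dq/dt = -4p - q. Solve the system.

p(t) = K_1e^(-3t) + K_2te^(-3t) + K_2e^(-3t), q(t) = 2K_1e^(-3t) + 2K_2te^(-3t) + 3K_2e^(-3t)

Coefficient matrix A = [[-5, 1], [-4, -1]].
Characteristic polynomial det(A - λI) = λ^2 + 6λ + 9 = 0.
Single eigenvalue λ = -3 with algebraic multiplicity 2.
Eigenvector v = (1,2); generalized eigenvector w with (A-λI)w=v is (1,3).
General solution: e^(-3t)[K_1·v + K_2·(t·v + w)].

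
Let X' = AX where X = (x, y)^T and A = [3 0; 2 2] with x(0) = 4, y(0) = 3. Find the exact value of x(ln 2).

32

A = [[3,0],[2,2]]; eigenvalues λ = 3, 2.
Eigenvectors: (1,2) for λ=3, (0,1) for λ=2.
From the initial condition, c_1 = 4, c_2 = -5.
x(ln 2) = (4)(2^3)(1) + (-5)(2^2)(0) = 32.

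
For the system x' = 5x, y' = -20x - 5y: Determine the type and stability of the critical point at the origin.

A = [[5,0],[-20,-5]]; det(A-λI) = λ^2 - 25.
λ = 5, -5: opposite signs.

saddle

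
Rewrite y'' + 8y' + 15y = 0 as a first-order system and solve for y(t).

y(t) = C_1e^(-5t) + C_2e^(-3t)

Let x_1 = y, x_2 = y'. Then x_1' = x_2 and x_2' = -15x_1 - 8x_2.
A = [[0,1],[-15,-8]]; det(A-λI) = λ^2 + 8λ + 15.
Eigenvalues λ = -5, -3 with eigenvectors (1,-5), (1,-3).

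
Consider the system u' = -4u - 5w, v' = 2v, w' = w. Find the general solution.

Coefficient matrix A = [[-4, 0, -5], [0, 2, 0], [0, 0, 1]].
det(A - λI) = 0 gives eigenvalues λ = 1, 2, -4.
For λ=1: eigenvector (1,0,-1).
For λ=2: eigenvector (0,1,0).
For λ=-4: eigenvector (1,0,0).
General solution: C_1e^(t)(1,0,-1) + C_2e^(2t)(0,1,0) + C_3e^(-4t)(1,0,0).

u(t) = C_1e^(t) + C_3e^(-4t), v(t) = C_2e^(2t), w(t) = -C_1e^(t)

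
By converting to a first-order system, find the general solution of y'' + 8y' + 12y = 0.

Let x_1 = y, x_2 = y'. Then x_1' = x_2 and x_2' = -12x_1 - 8x_2.
A = [[0,1],[-12,-8]]; det(A-λI) = λ^2 + 8λ + 12.
Eigenvalues λ = -6, -2 with eigenvectors (1,-6), (1,-2).

y(t) = K_1e^(-6t) + K_2e^(-2t)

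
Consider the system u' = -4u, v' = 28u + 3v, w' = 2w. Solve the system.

u(t) = c_3e^(-4t), v(t) = c_2e^(3t) - 4c_3e^(-4t), w(t) = c_1e^(2t)

Coefficient matrix A = [[-4, 0, 0], [28, 3, 0], [0, 0, 2]].
det(A - λI) = 0 gives eigenvalues λ = 2, 3, -4.
For λ=2: eigenvector (0,0,1).
For λ=3: eigenvector (0,1,0).
For λ=-4: eigenvector (1,-4,0).
General solution: c_1e^(2t)(0,0,1) + c_2e^(3t)(0,1,0) + c_3e^(-4t)(1,-4,0).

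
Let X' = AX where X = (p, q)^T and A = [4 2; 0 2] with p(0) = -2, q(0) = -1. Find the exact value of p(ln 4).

-752

A = [[4,2],[0,2]]; eigenvalues λ = 4, 2.
Eigenvectors: (-1,0) for λ=4, (-1,1) for λ=2.
From the initial condition, c_1 = 3, c_2 = -1.
p(ln 4) = (3)(4^4)(-1) + (-1)(4^2)(-1) = -752.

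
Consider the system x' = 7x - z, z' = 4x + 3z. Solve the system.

x(t) = -C_1e^(5t) - C_2te^(5t) + C_2e^(5t), z(t) = -2C_1e^(5t) - 2C_2te^(5t) + 3C_2e^(5t)

Coefficient matrix A = [[7, -1], [4, 3]].
Characteristic polynomial det(A - λI) = λ^2 - 10λ + 25 = 0.
Single eigenvalue λ = 5 with algebraic multiplicity 2.
Eigenvector v = (-1,-2); generalized eigenvector w with (A-λI)w=v is (1,3).
General solution: e^(5t)[C_1·v + C_2·(t·v + w)].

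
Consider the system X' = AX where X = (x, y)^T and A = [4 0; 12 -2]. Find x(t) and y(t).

Coefficient matrix A = [[4, 0], [12, -2]].
Characteristic polynomial det(A - λI) = λ^2 - 2λ - 8 = 0.
Eigenvalues λ = -2, 4.
For λ=-2: (A-λI) row 1 is [6, 0], so an eigenvector is (0, 1).
For λ=4: (A-λI) row 2 is [12, -6], so an eigenvector is (-1, -2).
General solution: C_1e^(-2t)(0,1) + C_2e^(4t)(-1,-2).

x(t) = -C_2e^(4t), y(t) = C_1e^(-2t) - 2C_2e^(4t)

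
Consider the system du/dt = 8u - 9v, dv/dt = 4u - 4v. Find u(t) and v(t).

u(t) = 3c_1e^(2t) + 3c_2te^(2t) + 2c_2e^(2t), v(t) = 2c_1e^(2t) + 2c_2te^(2t) + c_2e^(2t)

Coefficient matrix A = [[8, -9], [4, -4]].
Characteristic polynomial det(A - λI) = λ^2 - 4λ + 4 = 0.
Single eigenvalue λ = 2 with algebraic multiplicity 2.
Eigenvector v = (3,2); generalized eigenvector w with (A-λI)w=v is (2,1).
General solution: e^(2t)[c_1·v + c_2·(t·v + w)].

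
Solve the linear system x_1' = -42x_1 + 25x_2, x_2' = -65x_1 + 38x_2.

Coefficient matrix A = [[-42, 25], [-65, 38]].
Characteristic polynomial det(A - λI) = λ^2 + 4λ + 29 = 0.
Eigenvalues λ = -2 ± 5i (complex conjugate pair).
For λ=-2+5i: an eigenvector is (2,3) - i(-1,-2) = (2 + i, 3 + 2i).
A real fundamental pair from Re and Im of e^((-2+5i)t)v: X_1 = e^(-2t)(cos(5t)·(2,3) + sin(5t)·(-1,-2)), X_2 = e^(-2t)(sin(5t)·(2,3) - cos(5t)·(-1,-2)).
General solution: C_1X_1 + C_2X_2.

x_1(t) = -C_1e^(-2t)sin(5t) + 2C_1e^(-2t)cos(5t) + 2C_2e^(-2t)sin(5t) + C_2e^(-2t)cos(5t), x_2(t) = -2C_1e^(-2t)sin(5t) + 3C_1e^(-2t)cos(5t) + 3C_2e^(-2t)sin(5t) + 2C_2e^(-2t)cos(5t)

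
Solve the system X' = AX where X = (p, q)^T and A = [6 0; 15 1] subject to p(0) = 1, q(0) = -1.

p(t) = e^(6t), q(t) = 3e^(6t) - 4e^(t)

Coefficient matrix A = [[6, 0], [15, 1]].
Characteristic polynomial det(A - λI) = λ^2 - 7λ + 6 = 0.
Eigenvalues λ = 6, 1.
For λ=6: (A-λI) row 2 is [15, -5], so an eigenvector is (-1, -3).
For λ=1: (A-λI) row 1 is [5, 0], so an eigenvector is (0, -1).
General solution: C_1e^(6t)(-1,-3) + C_2e^(t)(0,-1).
Applying p(0)=1, q(0)=-1 gives C_1=-1, C_2=4.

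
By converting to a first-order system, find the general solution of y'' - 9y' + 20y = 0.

Let x_1 = y, x_2 = y'. Then x_1' = x_2 and x_2' = -20x_1 + 9x_2.
A = [[0,1],[-20,9]]; det(A-λI) = λ^2 - 9λ + 20.
Eigenvalues λ = 4, 5 with eigenvectors (1,4), (1,5).

y(t) = c_1e^(4t) + c_2e^(5t)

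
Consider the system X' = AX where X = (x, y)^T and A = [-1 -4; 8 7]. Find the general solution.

x(t) = -c_1e^(3t)sin(4t) + c_2e^(3t)cos(4t), y(t) = c_1e^(3t)sin(4t) + c_1e^(3t)cos(4t) + c_2e^(3t)sin(4t) - c_2e^(3t)cos(4t)

Coefficient matrix A = [[-1, -4], [8, 7]].
Characteristic polynomial det(A - λI) = λ^2 - 6λ + 25 = 0.
Eigenvalues λ = 3 ± 4i (complex conjugate pair).
For λ=3+4i: an eigenvector is (0,1) - i(-1,1) = (0 + i, 1 - i).
A real fundamental pair from Re and Im of e^((3+4i)t)v: X_1 = e^(3t)(cos(4t)·(0,1) + sin(4t)·(-1,1)), X_2 = e^(3t)(sin(4t)·(0,1) - cos(4t)·(-1,1)).
General solution: c_1X_1 + c_2X_2.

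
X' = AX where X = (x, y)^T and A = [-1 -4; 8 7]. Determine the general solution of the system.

Coefficient matrix A = [[-1, -4], [8, 7]].
Characteristic polynomial det(A - λI) = λ^2 - 6λ + 25 = 0.
Eigenvalues λ = 3 ± 4i (complex conjugate pair).
For λ=3+4i: an eigenvector is (0,1) - i(-1,1) = (0 + i, 1 - i).
A real fundamental pair from Re and Im of e^((3+4i)t)v: X_1 = e^(3t)(cos(4t)·(0,1) + sin(4t)·(-1,1)), X_2 = e^(3t)(sin(4t)·(0,1) - cos(4t)·(-1,1)).
General solution: K_1X_1 + K_2X_2.

x(t) = -K_1e^(3t)sin(4t) + K_2e^(3t)cos(4t), y(t) = K_1e^(3t)sin(4t) + K_1e^(3t)cos(4t) + K_2e^(3t)sin(4t) - K_2e^(3t)cos(4t)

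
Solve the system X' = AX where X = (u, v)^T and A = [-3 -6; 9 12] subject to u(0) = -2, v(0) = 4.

Coefficient matrix A = [[-3, -6], [9, 12]].
Characteristic polynomial det(A - λI) = λ^2 - 9λ + 18 = 0.
Eigenvalues λ = 6, 3.
For λ=6: (A-λI) row 1 is [-9, -6], so an eigenvector is (-2, 3).
For λ=3: (A-λI) row 1 is [-6, -6], so an eigenvector is (1, -1).
General solution: c_1e^(6t)(-2,3) + c_2e^(3t)(1,-1).
Applying u(0)=-2, v(0)=4 gives c_1=2, c_2=2.

u(t) = -4e^(6t) + 2e^(3t), v(t) = 6e^(6t) - 2e^(3t)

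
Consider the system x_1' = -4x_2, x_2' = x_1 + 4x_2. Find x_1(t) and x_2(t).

x_1(t) = 2K_1e^(2t) + 2K_2te^(2t) - 3K_2e^(2t), x_2(t) = -K_1e^(2t) - K_2te^(2t) + K_2e^(2t)

Coefficient matrix A = [[0, -4], [1, 4]].
Characteristic polynomial det(A - λI) = λ^2 - 4λ + 4 = 0.
Single eigenvalue λ = 2 with algebraic multiplicity 2.
Eigenvector v = (2,-1); generalized eigenvector w with (A-λI)w=v is (-3,1).
General solution: e^(2t)[K_1·v + K_2·(t·v + w)].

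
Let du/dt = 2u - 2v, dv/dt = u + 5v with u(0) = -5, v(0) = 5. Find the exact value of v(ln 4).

1280

A = [[2,-2],[1,5]]; eigenvalues λ = 3, 4.
Eigenvectors: (2,-1) for λ=3, (1,-1) for λ=4.
From the initial condition, c_1 = 0, c_2 = -5.
v(ln 4) = (0)(4^3)(-1) + (-5)(4^4)(-1) = 1280.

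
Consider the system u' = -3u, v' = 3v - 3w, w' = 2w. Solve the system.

Coefficient matrix A = [[-3, 0, 0], [0, 3, -3], [0, 0, 2]].
det(A - λI) = 0 gives eigenvalues λ = 3, 2, -3.
For λ=3: eigenvector (0,-1,0).
For λ=2: eigenvector (0,3,1).
For λ=-3: eigenvector (1,0,0).
General solution: c_1e^(3t)(0,-1,0) + c_2e^(2t)(0,3,1) + c_3e^(-3t)(1,0,0).

u(t) = c_3e^(-3t), v(t) = -c_1e^(3t) + 3c_2e^(2t), w(t) = c_2e^(2t)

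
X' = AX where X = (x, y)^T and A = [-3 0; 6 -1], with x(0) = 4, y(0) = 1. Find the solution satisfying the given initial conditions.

Coefficient matrix A = [[-3, 0], [6, -1]].
Characteristic polynomial det(A - λI) = λ^2 + 4λ + 3 = 0.
Eigenvalues λ = -3, -1.
For λ=-3: (A-λI) row 2 is [6, 2], so an eigenvector is (1, -3).
For λ=-1: (A-λI) row 1 is [-2, 0], so an eigenvector is (0, 1).
General solution: K_1e^(-3t)(1,-3) + K_2e^(-t)(0,1).
Applying x(0)=4, y(0)=1 gives K_1=4, K_2=13.

x(t) = 4e^(-3t), y(t) = 13e^(-t) - 12e^(-3t)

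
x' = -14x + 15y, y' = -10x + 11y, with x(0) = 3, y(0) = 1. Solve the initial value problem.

Coefficient matrix A = [[-14, 15], [-10, 11]].
Characteristic polynomial det(A - λI) = λ^2 + 3λ - 4 = 0.
Eigenvalues λ = 1, -4.
For λ=1: (A-λI) row 1 is [-15, 15], so an eigenvector is (-1, -1).
For λ=-4: (A-λI) row 1 is [-10, 15], so an eigenvector is (-3, -2).
General solution: C_1e^(t)(-1,-1) + C_2e^(-4t)(-3,-2).
Applying x(0)=3, y(0)=1 gives C_1=3, C_2=-2.

x(t) = -3e^(t) + 6e^(-4t), y(t) = -3e^(t) + 4e^(-4t)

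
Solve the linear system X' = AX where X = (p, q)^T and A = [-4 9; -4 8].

p(t) = -3C_1e^(2t) - 3C_2te^(2t) - C_2e^(2t), q(t) = -2C_1e^(2t) - 2C_2te^(2t) - C_2e^(2t)

Coefficient matrix A = [[-4, 9], [-4, 8]].
Characteristic polynomial det(A - λI) = λ^2 - 4λ + 4 = 0.
Single eigenvalue λ = 2 with algebraic multiplicity 2.
Eigenvector v = (-3,-2); generalized eigenvector w with (A-λI)w=v is (-1,-1).
General solution: e^(2t)[C_1·v + C_2·(t·v + w)].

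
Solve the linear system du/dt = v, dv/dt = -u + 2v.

u(t) = c_1e^(t) + c_2te^(t) - 2c_2e^(t), v(t) = c_1e^(t) + c_2te^(t) - c_2e^(t)

Coefficient matrix A = [[0, 1], [-1, 2]].
Characteristic polynomial det(A - λI) = λ^2 - 2λ + 1 = 0.
Single eigenvalue λ = 1 with algebraic multiplicity 2.
Eigenvector v = (1,1); generalized eigenvector w with (A-λI)w=v is (-2,-1).
General solution: e^(t)[c_1·v + c_2·(t·v + w)].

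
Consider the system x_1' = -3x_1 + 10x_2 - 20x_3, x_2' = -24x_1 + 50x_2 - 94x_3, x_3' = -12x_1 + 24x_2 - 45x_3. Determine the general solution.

x_1(t) = 2K_1e^(2t) + K_2e^(-3t), x_2(t) = K_1e^(2t) + 4K_2e^(-3t) + 2K_3e^(3t), x_3(t) = 2K_2e^(-3t) + K_3e^(3t)

Coefficient matrix A = [[-3, 10, -20], [-24, 50, -94], [-12, 24, -45]].
det(A - λI) = 0 gives eigenvalues λ = 2, -3, 3.
For λ=2: eigenvector (2,1,0).
For λ=-3: eigenvector (1,4,2).
For λ=3: eigenvector (0,2,1).
General solution: K_1e^(2t)(2,1,0) + K_2e^(-3t)(1,4,2) + K_3e^(3t)(0,2,1).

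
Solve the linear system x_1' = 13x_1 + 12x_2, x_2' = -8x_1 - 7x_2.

x_1(t) = 3K_1e^(5t) + K_2e^(t), x_2(t) = -2K_1e^(5t) - K_2e^(t)

Coefficient matrix A = [[13, 12], [-8, -7]].
Characteristic polynomial det(A - λI) = λ^2 - 6λ + 5 = 0.
Eigenvalues λ = 5, 1.
For λ=5: (A-λI) row 1 is [8, 12], so an eigenvector is (3, -2).
For λ=1: (A-λI) row 1 is [12, 12], so an eigenvector is (1, -1).
General solution: K_1e^(5t)(3,-2) + K_2e^(t)(1,-1).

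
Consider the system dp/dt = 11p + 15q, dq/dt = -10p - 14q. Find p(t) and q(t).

p(t) = c_1e^(-4t) + 3c_2e^(t), q(t) = -c_1e^(-4t) - 2c_2e^(t)

Coefficient matrix A = [[11, 15], [-10, -14]].
Characteristic polynomial det(A - λI) = λ^2 + 3λ - 4 = 0.
Eigenvalues λ = -4, 1.
For λ=-4: (A-λI) row 1 is [15, 15], so an eigenvector is (1, -1).
For λ=1: (A-λI) row 1 is [10, 15], so an eigenvector is (3, -2).
General solution: c_1e^(-4t)(1,-1) + c_2e^(t)(3,-2).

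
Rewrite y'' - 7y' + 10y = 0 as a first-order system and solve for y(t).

Let x_1 = y, x_2 = y'. Then x_1' = x_2 and x_2' = -10x_1 + 7x_2.
A = [[0,1],[-10,7]]; det(A-λI) = λ^2 - 7λ + 10.
Eigenvalues λ = 5, 2 with eigenvectors (1,5), (1,2).

y(t) = c_1e^(5t) + c_2e^(2t)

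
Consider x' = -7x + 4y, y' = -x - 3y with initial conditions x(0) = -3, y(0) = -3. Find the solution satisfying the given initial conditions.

Coefficient matrix A = [[-7, 4], [-1, -3]].
Characteristic polynomial det(A - λI) = λ^2 + 10λ + 25 = 0.
Single eigenvalue λ = -5 with algebraic multiplicity 2.
Eigenvector v = (2,1); generalized eigenvector w with (A-λI)w=v is (1,1).
General solution: e^(-5t)[c_1·v + c_2·(t·v + w)].
Applying x(0)=-3, y(0)=-3 gives c_1=0, c_2=-3.

x(t) = -6te^(-5t) - 3e^(-5t), y(t) = -3te^(-5t) - 3e^(-5t)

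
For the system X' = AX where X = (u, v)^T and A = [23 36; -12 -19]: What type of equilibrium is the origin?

A = [[23,36],[-12,-19]]; det(A-λI) = λ^2 - 4λ - 5.
λ = 5, -1: opposite signs.

saddle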